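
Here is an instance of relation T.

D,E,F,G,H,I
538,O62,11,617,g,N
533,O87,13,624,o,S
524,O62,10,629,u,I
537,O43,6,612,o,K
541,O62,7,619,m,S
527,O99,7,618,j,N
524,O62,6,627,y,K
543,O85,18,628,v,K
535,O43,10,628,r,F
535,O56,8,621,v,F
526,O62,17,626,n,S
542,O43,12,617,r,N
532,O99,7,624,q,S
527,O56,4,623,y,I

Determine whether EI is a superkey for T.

No

Two distinct rows share (E=O62, I=S), so EI does not determine every attribute — not a superkey.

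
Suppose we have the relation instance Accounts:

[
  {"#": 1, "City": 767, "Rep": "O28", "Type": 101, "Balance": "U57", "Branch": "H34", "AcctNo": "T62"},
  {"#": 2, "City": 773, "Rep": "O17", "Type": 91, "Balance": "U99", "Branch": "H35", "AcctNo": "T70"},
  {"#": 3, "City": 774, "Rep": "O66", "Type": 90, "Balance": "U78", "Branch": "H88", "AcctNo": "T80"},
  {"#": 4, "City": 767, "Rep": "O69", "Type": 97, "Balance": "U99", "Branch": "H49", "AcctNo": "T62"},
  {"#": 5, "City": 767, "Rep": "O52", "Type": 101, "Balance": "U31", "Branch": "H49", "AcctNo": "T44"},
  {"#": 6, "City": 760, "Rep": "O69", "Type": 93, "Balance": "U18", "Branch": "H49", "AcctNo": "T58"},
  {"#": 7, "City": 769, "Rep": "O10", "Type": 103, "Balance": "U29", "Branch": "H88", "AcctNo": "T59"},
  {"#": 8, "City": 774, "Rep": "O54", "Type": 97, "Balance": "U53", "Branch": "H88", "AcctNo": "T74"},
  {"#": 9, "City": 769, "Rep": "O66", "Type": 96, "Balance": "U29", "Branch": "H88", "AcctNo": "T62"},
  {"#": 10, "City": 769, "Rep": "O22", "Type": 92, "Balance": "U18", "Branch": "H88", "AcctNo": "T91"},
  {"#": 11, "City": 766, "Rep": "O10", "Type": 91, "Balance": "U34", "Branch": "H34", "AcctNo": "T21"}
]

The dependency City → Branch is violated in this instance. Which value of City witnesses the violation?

767

City=767: rows 1, 4, 5 → Branch takes values {H34, H49} — violation
City=773: row 2 → Branch = H35 ✓
City=774: rows 3, 8 → Branch = H88, H88 ✓
City=760: row 6 → Branch = H49 ✓
City=769: rows 7, 9, 10 → Branch = H88, H88, H88 ✓
City=766: row 11 → Branch = H34 ✓
The only City value with inconsistent Branch is City=767.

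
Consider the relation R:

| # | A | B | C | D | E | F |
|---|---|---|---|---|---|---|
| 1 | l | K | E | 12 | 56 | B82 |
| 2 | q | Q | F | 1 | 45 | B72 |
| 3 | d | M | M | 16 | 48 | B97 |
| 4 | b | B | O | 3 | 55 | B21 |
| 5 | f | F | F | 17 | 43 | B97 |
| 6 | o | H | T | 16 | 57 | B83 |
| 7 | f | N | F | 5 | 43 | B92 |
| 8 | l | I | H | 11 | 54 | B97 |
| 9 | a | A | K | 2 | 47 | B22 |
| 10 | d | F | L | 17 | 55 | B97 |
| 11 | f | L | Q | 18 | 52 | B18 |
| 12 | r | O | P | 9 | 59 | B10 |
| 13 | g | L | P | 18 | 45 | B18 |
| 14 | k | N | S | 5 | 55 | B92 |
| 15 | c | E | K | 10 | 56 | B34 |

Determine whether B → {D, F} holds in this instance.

Yes

B=K: row 1 → {D,F} = (12, B82) ✓
B=Q: row 2 → {D,F} = (1, B72) ✓
B=M: row 3 → {D,F} = (16, B97) ✓
B=B: row 4 → {D,F} = (3, B21) ✓
B=F: rows 5, 10 → {D,F} = (17, B97), (17, B97) ✓
B=H: row 6 → {D,F} = (16, B83) ✓
B=N: rows 7, 14 → {D,F} = (5, B92), (5, B92) ✓
B=I: row 8 → {D,F} = (11, B97) ✓
B=A: row 9 → {D,F} = (2, B22) ✓
B=L: rows 11, 13 → {D,F} = (18, B18), (18, B18) ✓
B=O: row 12 → {D,F} = (9, B10) ✓
B=E: row 15 → {D,F} = (10, B34) ✓
Every B value is associated with a single {D, F} value, so B → {D, F} holds.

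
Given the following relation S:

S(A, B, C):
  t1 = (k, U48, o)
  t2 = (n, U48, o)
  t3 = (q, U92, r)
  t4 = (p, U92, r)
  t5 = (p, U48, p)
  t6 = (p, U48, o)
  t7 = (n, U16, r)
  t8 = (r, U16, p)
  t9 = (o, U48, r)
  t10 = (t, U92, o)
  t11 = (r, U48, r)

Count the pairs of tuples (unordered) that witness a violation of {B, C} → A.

(B=U48, C=o): violating pairs (1,2), (1,6), (2,6) — 3 pairs.
(B=U92, C=r): violating pairs (3,4) — 1 pair.
(B=U48, C=r): violating pairs (9,11) — 1 pair.

5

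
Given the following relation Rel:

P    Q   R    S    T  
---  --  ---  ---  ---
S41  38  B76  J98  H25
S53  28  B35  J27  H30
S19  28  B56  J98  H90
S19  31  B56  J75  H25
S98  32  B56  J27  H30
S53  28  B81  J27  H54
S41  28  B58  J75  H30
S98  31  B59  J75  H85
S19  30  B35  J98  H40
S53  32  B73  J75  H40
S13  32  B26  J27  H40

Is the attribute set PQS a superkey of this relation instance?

Two distinct rows share (P=S53, Q=28, S=J27), so PQS does not determine every attribute — not a superkey.

No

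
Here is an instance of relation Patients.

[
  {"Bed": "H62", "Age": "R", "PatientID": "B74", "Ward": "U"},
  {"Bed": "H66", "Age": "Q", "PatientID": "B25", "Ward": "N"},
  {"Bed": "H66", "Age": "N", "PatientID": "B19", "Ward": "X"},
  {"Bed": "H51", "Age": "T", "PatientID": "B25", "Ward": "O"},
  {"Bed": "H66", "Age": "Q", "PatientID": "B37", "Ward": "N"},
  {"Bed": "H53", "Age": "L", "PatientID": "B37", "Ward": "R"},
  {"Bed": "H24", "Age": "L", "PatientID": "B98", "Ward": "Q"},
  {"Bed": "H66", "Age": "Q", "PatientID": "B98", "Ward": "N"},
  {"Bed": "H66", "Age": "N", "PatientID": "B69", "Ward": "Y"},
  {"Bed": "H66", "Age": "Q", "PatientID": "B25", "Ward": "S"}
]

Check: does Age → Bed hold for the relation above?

No

Age=R: 1 row → Bed = H62 ✓
Age=Q: 4 rows → Bed = H66, H66, H66, H66 ✓
Age=N: 2 rows → Bed = H66, H66 ✓
Age=T: 1 row → Bed = H51 ✓
Age=L: 2 rows → Bed takes values {H53, H24} — violation
Two rows agree on Age but differ on Bed, so Age → Bed does not hold.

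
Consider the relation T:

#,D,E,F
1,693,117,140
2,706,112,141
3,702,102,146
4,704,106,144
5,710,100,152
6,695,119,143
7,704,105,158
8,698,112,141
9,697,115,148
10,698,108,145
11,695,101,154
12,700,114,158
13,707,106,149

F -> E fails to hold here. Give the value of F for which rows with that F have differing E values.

158

F=140: row 1 → E = 117 ✓
F=141: rows 2, 8 → E = 112, 112 ✓
F=146: row 3 → E = 102 ✓
F=144: row 4 → E = 106 ✓
F=152: row 5 → E = 100 ✓
F=143: row 6 → E = 119 ✓
F=158: rows 7, 12 → E takes values {105, 114} — violation
F=148: row 9 → E = 115 ✓
F=145: row 10 → E = 108 ✓
F=154: row 11 → E = 101 ✓
F=149: row 13 → E = 106 ✓
The only F value with inconsistent E is F=158.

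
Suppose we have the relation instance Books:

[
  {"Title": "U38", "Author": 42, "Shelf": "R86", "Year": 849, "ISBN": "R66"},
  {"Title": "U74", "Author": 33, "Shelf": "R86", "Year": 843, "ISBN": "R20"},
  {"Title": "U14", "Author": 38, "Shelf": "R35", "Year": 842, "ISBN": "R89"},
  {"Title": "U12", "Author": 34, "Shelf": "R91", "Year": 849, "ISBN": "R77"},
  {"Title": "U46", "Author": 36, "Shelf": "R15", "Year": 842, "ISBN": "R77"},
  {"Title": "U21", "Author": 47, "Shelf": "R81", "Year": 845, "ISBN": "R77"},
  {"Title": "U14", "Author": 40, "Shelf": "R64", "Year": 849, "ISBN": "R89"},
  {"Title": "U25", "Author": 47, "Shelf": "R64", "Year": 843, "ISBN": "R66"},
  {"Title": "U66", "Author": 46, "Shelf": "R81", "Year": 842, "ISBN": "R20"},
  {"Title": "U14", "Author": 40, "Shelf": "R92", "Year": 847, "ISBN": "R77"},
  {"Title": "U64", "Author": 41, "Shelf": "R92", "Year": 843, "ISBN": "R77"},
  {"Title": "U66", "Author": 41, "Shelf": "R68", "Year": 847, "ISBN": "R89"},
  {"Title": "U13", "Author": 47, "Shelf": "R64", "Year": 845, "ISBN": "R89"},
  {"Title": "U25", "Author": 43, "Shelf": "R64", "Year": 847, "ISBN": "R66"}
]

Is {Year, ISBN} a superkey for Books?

Yes

All 14 rows have distinct {Year, ISBN} values, so {Year, ISBN} → (all attributes) holds and {Year, ISBN} is a superkey.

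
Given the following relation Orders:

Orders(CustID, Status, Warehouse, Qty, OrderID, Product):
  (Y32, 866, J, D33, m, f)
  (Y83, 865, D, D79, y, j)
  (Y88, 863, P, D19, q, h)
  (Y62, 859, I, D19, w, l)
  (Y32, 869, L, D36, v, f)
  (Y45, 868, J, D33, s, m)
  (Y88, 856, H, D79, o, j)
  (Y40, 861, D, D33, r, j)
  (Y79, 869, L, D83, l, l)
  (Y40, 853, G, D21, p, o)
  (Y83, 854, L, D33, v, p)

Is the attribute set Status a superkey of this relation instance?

No

Two distinct rows share Status=869, so Status does not determine every attribute — not a superkey.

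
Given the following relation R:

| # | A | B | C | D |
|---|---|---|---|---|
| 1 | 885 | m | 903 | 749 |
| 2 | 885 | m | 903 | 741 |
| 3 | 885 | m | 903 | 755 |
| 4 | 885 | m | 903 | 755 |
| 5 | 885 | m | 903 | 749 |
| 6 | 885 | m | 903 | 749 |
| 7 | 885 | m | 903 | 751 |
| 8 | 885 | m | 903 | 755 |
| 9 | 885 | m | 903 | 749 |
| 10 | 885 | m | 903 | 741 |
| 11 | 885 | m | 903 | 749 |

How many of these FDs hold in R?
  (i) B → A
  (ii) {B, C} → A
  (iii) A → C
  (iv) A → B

4

(i) B → A: every LHS value maps to a single RHS value — holds.
(ii) {B, C} → A: every LHS value maps to a single RHS value — holds.
(iii) A → C: every LHS value maps to a single RHS value — holds.
(iv) A → B: every LHS value maps to a single RHS value — holds.
4 of the 4 dependencies hold.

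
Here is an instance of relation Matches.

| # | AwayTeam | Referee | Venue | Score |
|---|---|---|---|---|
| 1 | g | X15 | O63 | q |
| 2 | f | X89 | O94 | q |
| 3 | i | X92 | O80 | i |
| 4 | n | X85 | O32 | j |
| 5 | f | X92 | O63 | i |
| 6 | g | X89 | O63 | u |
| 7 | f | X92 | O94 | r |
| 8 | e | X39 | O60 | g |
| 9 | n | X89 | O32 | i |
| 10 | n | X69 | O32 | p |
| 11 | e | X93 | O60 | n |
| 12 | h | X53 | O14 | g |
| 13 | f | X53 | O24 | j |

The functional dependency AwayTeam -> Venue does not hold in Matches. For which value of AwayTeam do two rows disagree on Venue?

f

AwayTeam=g: rows 1, 6 → Venue = O63, O63 ✓
AwayTeam=f: rows 2, 5, 7, 13 → Venue takes values {O94, O63, O24} — violation
AwayTeam=i: row 3 → Venue = O80 ✓
AwayTeam=n: rows 4, 9, 10 → Venue = O32, O32, O32 ✓
AwayTeam=e: rows 8, 11 → Venue = O60, O60 ✓
AwayTeam=h: row 12 → Venue = O14 ✓
The only AwayTeam value with inconsistent Venue is AwayTeam=f.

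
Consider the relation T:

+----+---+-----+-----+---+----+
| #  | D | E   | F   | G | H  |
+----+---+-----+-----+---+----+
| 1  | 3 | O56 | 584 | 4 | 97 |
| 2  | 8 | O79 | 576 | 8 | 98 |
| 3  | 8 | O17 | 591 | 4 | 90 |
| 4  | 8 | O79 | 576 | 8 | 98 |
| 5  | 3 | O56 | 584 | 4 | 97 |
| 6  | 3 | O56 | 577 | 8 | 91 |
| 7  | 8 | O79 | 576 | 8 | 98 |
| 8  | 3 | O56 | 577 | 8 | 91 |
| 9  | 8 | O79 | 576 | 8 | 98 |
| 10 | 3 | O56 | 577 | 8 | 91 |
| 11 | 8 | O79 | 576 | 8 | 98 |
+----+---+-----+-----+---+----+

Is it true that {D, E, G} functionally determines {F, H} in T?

(D=3, E=O56, G=4): rows 1, 5 → {F,H} = (584, 97), (584, 97) ✓
(D=8, E=O79, G=8): rows 2, 4, 7, 9, 11 → {F,H} = (576, 98), (576, 98), (576, 98), (576, 98), (576, 98) ✓
(D=8, E=O17, G=4): row 3 → {F,H} = (591, 90) ✓
(D=3, E=O56, G=8): rows 6, 8, 10 → {F,H} = (577, 91), (577, 91), (577, 91) ✓
Every {D, E, G} value is associated with a single {F, H} value, so {D, E, G} → {F, H} holds.

Yes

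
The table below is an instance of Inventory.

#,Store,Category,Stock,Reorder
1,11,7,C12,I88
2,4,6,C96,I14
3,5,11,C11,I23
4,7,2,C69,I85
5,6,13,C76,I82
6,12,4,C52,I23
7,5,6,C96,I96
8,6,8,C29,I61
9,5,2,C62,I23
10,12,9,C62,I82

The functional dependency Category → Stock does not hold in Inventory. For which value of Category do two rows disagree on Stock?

2

Category=7: row 1 → Stock = C12 ✓
Category=6: rows 2, 7 → Stock = C96, C96 ✓
Category=11: row 3 → Stock = C11 ✓
Category=2: rows 4, 9 → Stock takes values {C69, C62} — violation
Category=13: row 5 → Stock = C76 ✓
Category=4: row 6 → Stock = C52 ✓
Category=8: row 8 → Stock = C29 ✓
Category=9: row 10 → Stock = C62 ✓
The only Category value with inconsistent Stock is Category=2.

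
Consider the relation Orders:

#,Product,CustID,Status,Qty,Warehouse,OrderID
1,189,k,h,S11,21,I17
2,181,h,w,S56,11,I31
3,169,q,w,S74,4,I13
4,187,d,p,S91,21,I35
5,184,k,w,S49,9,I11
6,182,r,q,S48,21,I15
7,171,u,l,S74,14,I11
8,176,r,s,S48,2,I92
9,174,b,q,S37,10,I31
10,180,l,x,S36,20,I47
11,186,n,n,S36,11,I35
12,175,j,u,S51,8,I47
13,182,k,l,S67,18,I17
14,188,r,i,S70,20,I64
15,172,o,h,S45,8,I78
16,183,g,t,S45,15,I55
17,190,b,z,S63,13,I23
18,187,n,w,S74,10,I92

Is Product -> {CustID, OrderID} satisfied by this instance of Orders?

Product=189: row 1 → {CustID,OrderID} = (k, I17) ✓
Product=181: row 2 → {CustID,OrderID} = (h, I31) ✓
Product=169: row 3 → {CustID,OrderID} = (q, I13) ✓
Product=187: rows 4, 18 → {CustID,OrderID} takes values {(d, I35), (n, I92)} — violation
Product=184: row 5 → {CustID,OrderID} = (k, I11) ✓
Product=182: rows 6, 13 → {CustID,OrderID} takes values {(r, I15), (k, I17)} — violation
Product=171: row 7 → {CustID,OrderID} = (u, I11) ✓
Product=176: row 8 → {CustID,OrderID} = (r, I92) ✓
Product=174: row 9 → {CustID,OrderID} = (b, I31) ✓
Product=180: row 10 → {CustID,OrderID} = (l, I47) ✓
Product=186: row 11 → {CustID,OrderID} = (n, I35) ✓
Product=175: row 12 → {CustID,OrderID} = (j, I47) ✓
Product=188: row 14 → {CustID,OrderID} = (r, I64) ✓
Product=172: row 15 → {CustID,OrderID} = (o, I78) ✓
Product=183: row 16 → {CustID,OrderID} = (g, I55) ✓
Product=190: row 17 → {CustID,OrderID} = (b, I23) ✓
Two rows agree on Product but differ on {CustID, OrderID}, so Product -> {CustID, OrderID} does not hold.

No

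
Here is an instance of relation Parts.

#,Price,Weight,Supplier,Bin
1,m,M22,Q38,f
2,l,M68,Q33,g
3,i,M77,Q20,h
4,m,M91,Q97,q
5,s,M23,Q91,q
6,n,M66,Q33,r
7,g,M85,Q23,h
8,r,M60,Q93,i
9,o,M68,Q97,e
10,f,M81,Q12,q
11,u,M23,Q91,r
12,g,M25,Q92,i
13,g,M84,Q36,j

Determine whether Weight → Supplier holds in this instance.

No

Weight=M22: row 1 → Supplier = Q38 ✓
Weight=M68: rows 2, 9 → Supplier takes values {Q33, Q97} — violation
Weight=M77: row 3 → Supplier = Q20 ✓
Weight=M91: row 4 → Supplier = Q97 ✓
Weight=M23: rows 5, 11 → Supplier = Q91, Q91 ✓
Weight=M66: row 6 → Supplier = Q33 ✓
Weight=M85: row 7 → Supplier = Q23 ✓
Weight=M60: row 8 → Supplier = Q93 ✓
Weight=M81: row 10 → Supplier = Q12 ✓
Weight=M25: row 12 → Supplier = Q92 ✓
Weight=M84: row 13 → Supplier = Q36 ✓
Two rows agree on Weight but differ on Supplier, so Weight → Supplier does not hold.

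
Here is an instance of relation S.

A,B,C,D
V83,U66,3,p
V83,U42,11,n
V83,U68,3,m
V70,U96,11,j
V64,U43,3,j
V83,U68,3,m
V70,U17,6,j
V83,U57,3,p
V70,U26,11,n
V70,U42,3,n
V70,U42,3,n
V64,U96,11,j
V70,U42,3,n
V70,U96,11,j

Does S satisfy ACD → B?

(A=V83, C=3, D=p): 2 rows → B takes values {U66, U57} — violation
(A=V83, C=11, D=n): 1 row → B = U42 ✓
(A=V83, C=3, D=m): 2 rows → B = U68, U68 ✓
(A=V70, C=11, D=j): 2 rows → B = U96, U96 ✓
(A=V64, C=3, D=j): 1 row → B = U43 ✓
(A=V70, C=6, D=j): 1 row → B = U17 ✓
(A=V70, C=11, D=n): 1 row → B = U26 ✓
(A=V70, C=3, D=n): 3 rows → B = U42, U42, U42 ✓
(A=V64, C=11, D=j): 1 row → B = U96 ✓
Two rows agree on ACD but differ on B, so ACD → B does not hold.

No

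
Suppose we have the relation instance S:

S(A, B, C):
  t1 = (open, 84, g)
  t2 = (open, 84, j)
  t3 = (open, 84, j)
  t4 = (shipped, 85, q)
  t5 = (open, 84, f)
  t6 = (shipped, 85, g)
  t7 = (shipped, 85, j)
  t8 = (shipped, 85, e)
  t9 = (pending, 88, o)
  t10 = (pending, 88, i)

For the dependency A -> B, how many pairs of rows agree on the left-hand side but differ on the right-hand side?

0

A=open: all 4 rows agree on B — 0 pairs.
A=shipped: all 4 rows agree on B — 0 pairs.
A=pending: all 2 rows agree on B — 0 pairs.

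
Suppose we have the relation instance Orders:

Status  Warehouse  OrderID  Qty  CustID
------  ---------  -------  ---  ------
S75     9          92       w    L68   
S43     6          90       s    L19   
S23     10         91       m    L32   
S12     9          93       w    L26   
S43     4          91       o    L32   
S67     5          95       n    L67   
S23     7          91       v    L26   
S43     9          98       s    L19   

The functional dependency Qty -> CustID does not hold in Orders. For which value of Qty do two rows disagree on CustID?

w

Qty=w: 2 rows → CustID takes values {L68, L26} — violation
Qty=s: 2 rows → CustID = L19, L19 ✓
Qty=m: 1 row → CustID = L32 ✓
Qty=o: 1 row → CustID = L32 ✓
Qty=n: 1 row → CustID = L67 ✓
Qty=v: 1 row → CustID = L26 ✓
The only Qty value with inconsistent CustID is Qty=w.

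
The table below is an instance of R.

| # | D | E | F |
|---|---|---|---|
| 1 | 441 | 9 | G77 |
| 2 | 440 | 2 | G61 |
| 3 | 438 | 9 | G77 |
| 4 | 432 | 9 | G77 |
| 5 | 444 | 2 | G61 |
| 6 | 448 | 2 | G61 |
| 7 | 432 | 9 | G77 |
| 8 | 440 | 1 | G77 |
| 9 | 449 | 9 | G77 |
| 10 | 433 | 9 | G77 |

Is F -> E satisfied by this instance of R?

No

F=G77: rows 1, 3, 4, 7, 8, 9, 10 → E takes values {9, 1} — violation
F=G61: rows 2, 5, 6 → E = 2, 2, 2 ✓
Two rows agree on F but differ on E, so F -> E does not hold.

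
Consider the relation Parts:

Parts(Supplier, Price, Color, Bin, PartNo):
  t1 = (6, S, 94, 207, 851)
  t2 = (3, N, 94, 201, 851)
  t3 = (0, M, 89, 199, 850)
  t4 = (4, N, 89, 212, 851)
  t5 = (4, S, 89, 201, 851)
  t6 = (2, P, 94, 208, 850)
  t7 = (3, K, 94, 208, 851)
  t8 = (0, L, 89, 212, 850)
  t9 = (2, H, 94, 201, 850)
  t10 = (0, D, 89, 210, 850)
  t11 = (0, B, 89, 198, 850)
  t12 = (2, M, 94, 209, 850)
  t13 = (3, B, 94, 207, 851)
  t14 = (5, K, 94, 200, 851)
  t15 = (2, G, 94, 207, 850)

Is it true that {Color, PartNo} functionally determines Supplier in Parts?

(Color=94, PartNo=851): rows 1, 2, 7, 13, 14 → Supplier takes values {6, 3, 5} — violation
(Color=89, PartNo=850): rows 3, 8, 10, 11 → Supplier = 0, 0, 0, 0 ✓
(Color=89, PartNo=851): rows 4, 5 → Supplier = 4, 4 ✓
(Color=94, PartNo=850): rows 6, 9, 12, 15 → Supplier = 2, 2, 2, 2 ✓
Two rows agree on {Color, PartNo} but differ on Supplier, so {Color, PartNo} → Supplier does not hold.

No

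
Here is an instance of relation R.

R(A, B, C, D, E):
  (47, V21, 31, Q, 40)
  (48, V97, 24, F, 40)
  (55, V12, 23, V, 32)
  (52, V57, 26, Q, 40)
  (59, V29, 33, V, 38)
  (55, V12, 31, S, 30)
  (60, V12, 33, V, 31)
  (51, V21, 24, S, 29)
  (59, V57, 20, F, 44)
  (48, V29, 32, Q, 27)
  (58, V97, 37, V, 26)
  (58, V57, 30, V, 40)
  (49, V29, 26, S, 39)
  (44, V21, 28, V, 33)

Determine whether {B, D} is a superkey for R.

Two distinct rows share (B=V12, D=V), so {B, D} does not determine every attribute — not a superkey.

No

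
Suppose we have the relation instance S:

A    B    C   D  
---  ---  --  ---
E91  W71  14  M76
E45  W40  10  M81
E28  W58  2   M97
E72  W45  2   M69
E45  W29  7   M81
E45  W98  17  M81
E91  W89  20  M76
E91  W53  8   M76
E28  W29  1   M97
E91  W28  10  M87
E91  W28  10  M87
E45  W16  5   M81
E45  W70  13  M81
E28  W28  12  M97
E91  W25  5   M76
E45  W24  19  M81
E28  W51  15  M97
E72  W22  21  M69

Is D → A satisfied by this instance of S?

Yes

D=M76: 4 rows → A = E91, E91, E91, E91 ✓
D=M81: 6 rows → A = E45, E45, E45, E45, E45, E45 ✓
D=M97: 4 rows → A = E28, E28, E28, E28 ✓
D=M69: 2 rows → A = E72, E72 ✓
D=M87: 2 rows → A = E91, E91 ✓
Every D value is associated with a single A value, so D → A holds.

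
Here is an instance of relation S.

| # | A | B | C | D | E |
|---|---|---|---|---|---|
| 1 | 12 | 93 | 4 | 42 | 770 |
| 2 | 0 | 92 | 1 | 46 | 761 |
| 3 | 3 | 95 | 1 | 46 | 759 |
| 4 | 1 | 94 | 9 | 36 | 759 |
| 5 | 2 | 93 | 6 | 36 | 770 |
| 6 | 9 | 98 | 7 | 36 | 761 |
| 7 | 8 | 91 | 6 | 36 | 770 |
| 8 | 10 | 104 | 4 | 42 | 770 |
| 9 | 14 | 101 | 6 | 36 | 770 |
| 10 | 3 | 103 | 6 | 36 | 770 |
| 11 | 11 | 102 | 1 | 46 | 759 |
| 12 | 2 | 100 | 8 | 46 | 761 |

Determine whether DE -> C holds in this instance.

No

(D=42, E=770): rows 1, 8 → C = 4, 4 ✓
(D=46, E=761): rows 2, 12 → C takes values {1, 8} — violation
(D=46, E=759): rows 3, 11 → C = 1, 1 ✓
(D=36, E=759): row 4 → C = 9 ✓
(D=36, E=770): rows 5, 7, 9, 10 → C = 6, 6, 6, 6 ✓
(D=36, E=761): row 6 → C = 7 ✓
Two rows agree on DE but differ on C, so DE -> C does not hold.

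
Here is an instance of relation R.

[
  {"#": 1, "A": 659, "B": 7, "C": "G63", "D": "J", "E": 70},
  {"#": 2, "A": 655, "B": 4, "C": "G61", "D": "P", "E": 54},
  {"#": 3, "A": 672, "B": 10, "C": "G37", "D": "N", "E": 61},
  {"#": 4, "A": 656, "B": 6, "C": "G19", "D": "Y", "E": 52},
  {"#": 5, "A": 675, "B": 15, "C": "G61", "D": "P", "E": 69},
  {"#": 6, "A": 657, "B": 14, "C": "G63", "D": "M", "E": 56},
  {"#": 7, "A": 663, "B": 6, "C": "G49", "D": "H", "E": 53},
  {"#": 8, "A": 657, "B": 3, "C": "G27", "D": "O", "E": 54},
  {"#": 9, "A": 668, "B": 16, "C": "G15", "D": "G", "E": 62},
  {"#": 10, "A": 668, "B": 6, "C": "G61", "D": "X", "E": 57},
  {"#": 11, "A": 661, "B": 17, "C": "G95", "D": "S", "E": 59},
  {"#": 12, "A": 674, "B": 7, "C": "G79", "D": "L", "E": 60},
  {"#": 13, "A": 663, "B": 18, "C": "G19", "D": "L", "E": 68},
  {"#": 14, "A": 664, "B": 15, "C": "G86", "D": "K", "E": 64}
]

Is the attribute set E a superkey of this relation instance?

No

Rows 2 and 8 have the same E value E=54 but are distinct tuples, so E does not determine every attribute — not a superkey.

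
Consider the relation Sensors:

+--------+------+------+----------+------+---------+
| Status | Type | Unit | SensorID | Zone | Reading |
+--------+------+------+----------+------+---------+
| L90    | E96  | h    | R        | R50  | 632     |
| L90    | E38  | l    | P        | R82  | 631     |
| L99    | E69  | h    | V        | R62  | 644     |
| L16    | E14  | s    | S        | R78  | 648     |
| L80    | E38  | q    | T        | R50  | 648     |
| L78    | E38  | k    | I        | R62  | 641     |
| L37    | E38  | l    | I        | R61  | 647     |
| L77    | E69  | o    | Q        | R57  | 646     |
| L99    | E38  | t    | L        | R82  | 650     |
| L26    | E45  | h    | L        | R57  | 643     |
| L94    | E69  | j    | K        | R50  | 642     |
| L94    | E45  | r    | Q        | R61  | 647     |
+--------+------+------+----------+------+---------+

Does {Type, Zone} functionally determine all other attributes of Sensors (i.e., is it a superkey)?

Two distinct rows share (Type=E38, Zone=R82), so {Type, Zone} does not determine every attribute — not a superkey.

No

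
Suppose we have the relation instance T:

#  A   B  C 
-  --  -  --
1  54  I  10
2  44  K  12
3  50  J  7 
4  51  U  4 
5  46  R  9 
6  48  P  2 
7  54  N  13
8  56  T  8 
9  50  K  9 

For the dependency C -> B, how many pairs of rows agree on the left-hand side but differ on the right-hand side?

1

C=9: violating pairs (5,9) — 1 pair.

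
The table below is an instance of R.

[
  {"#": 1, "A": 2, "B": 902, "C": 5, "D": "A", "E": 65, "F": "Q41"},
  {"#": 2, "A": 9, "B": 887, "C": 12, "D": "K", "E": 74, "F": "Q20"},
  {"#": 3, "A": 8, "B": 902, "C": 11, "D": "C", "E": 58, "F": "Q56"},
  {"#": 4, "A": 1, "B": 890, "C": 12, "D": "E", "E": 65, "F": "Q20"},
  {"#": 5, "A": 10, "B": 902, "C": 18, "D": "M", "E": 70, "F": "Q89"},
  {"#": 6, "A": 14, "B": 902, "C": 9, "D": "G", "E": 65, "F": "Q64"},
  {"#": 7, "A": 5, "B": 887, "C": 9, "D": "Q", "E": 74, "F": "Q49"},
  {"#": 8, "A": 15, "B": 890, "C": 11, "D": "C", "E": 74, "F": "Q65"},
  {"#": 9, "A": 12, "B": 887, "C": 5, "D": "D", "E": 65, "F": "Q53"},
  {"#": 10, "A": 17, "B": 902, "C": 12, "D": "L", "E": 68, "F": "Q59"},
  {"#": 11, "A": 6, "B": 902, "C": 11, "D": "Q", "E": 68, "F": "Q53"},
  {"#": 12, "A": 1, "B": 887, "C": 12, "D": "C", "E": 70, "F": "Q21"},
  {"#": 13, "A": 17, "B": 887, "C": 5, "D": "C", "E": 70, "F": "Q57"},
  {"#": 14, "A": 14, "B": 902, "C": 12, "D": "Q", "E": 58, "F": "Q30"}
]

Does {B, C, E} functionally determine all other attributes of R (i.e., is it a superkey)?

All 14 rows have distinct {B, C, E} values, so {B, C, E} → (all attributes) holds and {B, C, E} is a superkey.

Yes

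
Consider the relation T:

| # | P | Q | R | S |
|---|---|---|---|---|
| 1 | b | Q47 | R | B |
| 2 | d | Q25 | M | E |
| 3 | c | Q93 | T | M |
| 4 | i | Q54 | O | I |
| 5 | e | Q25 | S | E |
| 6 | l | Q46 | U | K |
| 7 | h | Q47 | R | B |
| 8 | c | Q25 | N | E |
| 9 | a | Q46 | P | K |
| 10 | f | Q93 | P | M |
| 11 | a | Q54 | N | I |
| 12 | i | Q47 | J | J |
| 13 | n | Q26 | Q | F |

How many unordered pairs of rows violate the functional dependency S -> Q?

0

S=B: all 2 rows agree on Q — 0 pairs.
S=E: all 3 rows agree on Q — 0 pairs.
S=M: all 2 rows agree on Q — 0 pairs.
S=I: all 2 rows agree on Q — 0 pairs.
S=K: all 2 rows agree on Q — 0 pairs.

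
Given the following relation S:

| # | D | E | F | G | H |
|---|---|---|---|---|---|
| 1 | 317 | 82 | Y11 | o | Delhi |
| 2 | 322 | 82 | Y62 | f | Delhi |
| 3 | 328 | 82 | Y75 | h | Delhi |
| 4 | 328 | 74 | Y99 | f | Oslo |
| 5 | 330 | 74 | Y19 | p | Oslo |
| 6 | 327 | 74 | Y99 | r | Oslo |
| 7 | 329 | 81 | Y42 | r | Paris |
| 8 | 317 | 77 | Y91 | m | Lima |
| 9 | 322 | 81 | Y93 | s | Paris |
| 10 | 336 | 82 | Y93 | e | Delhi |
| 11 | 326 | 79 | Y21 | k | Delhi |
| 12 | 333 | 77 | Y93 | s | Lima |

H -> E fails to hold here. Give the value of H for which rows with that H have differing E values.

Delhi

H=Delhi: rows 1, 2, 3, 10, 11 → E takes values {82, 79} — violation
H=Oslo: rows 4, 5, 6 → E = 74, 74, 74 ✓
H=Paris: rows 7, 9 → E = 81, 81 ✓
H=Lima: rows 8, 12 → E = 77, 77 ✓
The only H value with inconsistent E is H=Delhi.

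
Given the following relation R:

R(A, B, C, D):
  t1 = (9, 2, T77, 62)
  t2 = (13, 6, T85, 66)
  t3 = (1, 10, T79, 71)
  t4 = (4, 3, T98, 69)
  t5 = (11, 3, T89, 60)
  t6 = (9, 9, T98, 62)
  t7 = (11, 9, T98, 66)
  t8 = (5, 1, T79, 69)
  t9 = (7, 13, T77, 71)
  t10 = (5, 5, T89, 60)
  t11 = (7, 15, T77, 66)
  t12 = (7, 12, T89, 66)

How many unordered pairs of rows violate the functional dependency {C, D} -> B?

1

(C=T89, D=60): violating pairs (5,10) — 1 pair.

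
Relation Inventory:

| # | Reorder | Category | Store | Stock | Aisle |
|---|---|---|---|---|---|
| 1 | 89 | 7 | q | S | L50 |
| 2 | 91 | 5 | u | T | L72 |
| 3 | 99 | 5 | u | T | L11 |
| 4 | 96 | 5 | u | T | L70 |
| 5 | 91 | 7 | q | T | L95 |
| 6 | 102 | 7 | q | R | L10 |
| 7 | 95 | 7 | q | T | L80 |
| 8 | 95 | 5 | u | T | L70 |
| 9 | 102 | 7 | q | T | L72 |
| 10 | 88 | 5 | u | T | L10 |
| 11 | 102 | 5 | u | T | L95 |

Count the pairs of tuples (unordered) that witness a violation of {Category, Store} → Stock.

(Category=7, Store=q): violating pairs (1,5), (1,6), (1,7), (1,9), (5,6), (6,7), (6,9) — 7 pairs.
(Category=5, Store=u): all 6 rows agree on Stock — 0 pairs.

7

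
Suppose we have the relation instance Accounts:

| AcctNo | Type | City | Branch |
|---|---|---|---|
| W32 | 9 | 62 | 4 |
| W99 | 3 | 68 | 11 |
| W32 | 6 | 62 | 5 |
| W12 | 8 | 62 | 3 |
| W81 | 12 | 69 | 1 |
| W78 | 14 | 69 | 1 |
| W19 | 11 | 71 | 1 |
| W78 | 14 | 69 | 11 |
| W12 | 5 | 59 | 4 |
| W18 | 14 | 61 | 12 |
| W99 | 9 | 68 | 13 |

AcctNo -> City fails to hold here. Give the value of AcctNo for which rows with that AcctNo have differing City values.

AcctNo=W32: 2 rows → City = 62, 62 ✓
AcctNo=W99: 2 rows → City = 68, 68 ✓
AcctNo=W12: 2 rows → City takes values {62, 59} — violation
AcctNo=W81: 1 row → City = 69 ✓
AcctNo=W78: 2 rows → City = 69, 69 ✓
AcctNo=W19: 1 row → City = 71 ✓
AcctNo=W18: 1 row → City = 61 ✓
The only AcctNo value with inconsistent City is AcctNo=W12.

W12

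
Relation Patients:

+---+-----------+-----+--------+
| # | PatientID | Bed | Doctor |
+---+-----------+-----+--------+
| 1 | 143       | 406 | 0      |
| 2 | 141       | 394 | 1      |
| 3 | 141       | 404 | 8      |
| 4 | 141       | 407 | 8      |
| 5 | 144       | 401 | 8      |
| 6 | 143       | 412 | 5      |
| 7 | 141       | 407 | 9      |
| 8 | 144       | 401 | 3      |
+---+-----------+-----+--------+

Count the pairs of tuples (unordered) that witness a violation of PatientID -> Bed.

PatientID=143: violating pairs (1,6) — 1 pair.
PatientID=141: violating pairs (2,3), (2,4), (2,7), (3,4), (3,7) — 5 pairs.
PatientID=144: all 2 rows agree on Bed — 0 pairs.

6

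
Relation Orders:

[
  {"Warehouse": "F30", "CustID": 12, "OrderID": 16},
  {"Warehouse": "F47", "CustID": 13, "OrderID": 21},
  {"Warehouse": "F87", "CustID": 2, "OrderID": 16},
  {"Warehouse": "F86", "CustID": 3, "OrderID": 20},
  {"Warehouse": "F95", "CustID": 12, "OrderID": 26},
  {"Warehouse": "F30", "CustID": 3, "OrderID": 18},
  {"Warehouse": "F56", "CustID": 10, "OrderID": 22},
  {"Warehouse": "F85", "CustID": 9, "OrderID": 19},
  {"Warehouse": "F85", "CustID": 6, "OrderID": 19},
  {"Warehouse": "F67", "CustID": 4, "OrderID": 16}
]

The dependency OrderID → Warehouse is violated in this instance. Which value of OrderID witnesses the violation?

16

OrderID=16: 3 rows → Warehouse takes values {F30, F87, F67} — violation
OrderID=21: 1 row → Warehouse = F47 ✓
OrderID=20: 1 row → Warehouse = F86 ✓
OrderID=26: 1 row → Warehouse = F95 ✓
OrderID=18: 1 row → Warehouse = F30 ✓
OrderID=22: 1 row → Warehouse = F56 ✓
OrderID=19: 2 rows → Warehouse = F85, F85 ✓
The only OrderID value with inconsistent Warehouse is OrderID=16.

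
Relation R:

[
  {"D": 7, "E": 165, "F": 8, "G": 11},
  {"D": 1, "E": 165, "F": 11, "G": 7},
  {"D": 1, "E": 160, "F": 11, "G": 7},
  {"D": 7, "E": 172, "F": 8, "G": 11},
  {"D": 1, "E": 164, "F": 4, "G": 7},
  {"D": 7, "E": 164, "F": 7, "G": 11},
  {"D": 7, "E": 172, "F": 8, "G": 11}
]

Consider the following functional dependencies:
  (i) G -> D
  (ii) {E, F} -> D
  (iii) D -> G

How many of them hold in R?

3

(i) G -> D: every LHS value maps to a single RHS value — holds.
(ii) {E, F} -> D: every LHS value maps to a single RHS value — holds.
(iii) D -> G: every LHS value maps to a single RHS value — holds.
3 of the 3 dependencies hold.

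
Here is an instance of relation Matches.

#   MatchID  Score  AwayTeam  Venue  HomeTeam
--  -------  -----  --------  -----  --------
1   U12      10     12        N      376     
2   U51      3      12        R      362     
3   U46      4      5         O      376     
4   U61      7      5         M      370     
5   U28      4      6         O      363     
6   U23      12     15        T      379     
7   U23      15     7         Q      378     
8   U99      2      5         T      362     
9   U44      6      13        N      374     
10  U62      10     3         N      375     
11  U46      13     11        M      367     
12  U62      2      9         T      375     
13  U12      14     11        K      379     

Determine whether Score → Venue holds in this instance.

Score=10: rows 1, 10 → Venue = N, N ✓
Score=3: row 2 → Venue = R ✓
Score=4: rows 3, 5 → Venue = O, O ✓
Score=7: row 4 → Venue = M ✓
Score=12: row 6 → Venue = T ✓
Score=15: row 7 → Venue = Q ✓
Score=2: rows 8, 12 → Venue = T, T ✓
Score=6: row 9 → Venue = N ✓
Score=13: row 11 → Venue = M ✓
Score=14: row 13 → Venue = K ✓
Every Score value is associated with a single Venue value, so Score → Venue holds.

Yes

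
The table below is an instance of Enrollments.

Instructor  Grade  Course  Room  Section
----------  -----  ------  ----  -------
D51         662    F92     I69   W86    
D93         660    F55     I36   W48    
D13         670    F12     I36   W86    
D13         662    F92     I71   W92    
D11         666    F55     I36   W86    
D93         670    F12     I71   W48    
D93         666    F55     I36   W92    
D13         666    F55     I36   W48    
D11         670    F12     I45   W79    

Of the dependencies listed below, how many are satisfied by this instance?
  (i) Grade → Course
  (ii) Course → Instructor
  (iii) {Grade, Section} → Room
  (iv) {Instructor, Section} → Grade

2

(i) Grade → Course: every LHS value maps to a single RHS value — holds.
(ii) Course → Instructor: Course=F92: 2 rows → Instructor takes values {D51, D13} — violation; Course=F55: 4 rows → Instructor takes values {D93, D11, D13} — violation; Course=F12: 3 rows → Instructor takes values {D13, D93, D11} — violation — fails.
(iii) {Grade, Section} → Room: every LHS value maps to a single RHS value — holds.
(iv) {Instructor, Section} → Grade: (Instructor=D93, Section=W48): 2 rows → Grade takes values {660, 670} — violation — fails.
2 of the 4 dependencies hold.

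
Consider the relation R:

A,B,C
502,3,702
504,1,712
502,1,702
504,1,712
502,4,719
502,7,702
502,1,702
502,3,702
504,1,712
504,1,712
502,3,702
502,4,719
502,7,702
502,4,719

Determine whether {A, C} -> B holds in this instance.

No

(A=502, C=702): 7 rows → B takes values {3, 1, 7} — violation
(A=504, C=712): 4 rows → B = 1, 1, 1, 1 ✓
(A=502, C=719): 3 rows → B = 4, 4, 4 ✓
Two rows agree on {A, C} but differ on B, so {A, C} -> B does not hold.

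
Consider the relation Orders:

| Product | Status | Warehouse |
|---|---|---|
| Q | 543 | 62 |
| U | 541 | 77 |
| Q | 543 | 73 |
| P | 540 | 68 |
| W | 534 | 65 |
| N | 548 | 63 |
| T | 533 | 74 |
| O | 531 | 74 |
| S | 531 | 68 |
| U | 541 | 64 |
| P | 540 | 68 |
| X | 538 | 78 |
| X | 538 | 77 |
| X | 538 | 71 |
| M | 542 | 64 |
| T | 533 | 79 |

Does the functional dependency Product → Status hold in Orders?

Yes

Product=Q: 2 rows → Status = 543, 543 ✓
Product=U: 2 rows → Status = 541, 541 ✓
Product=P: 2 rows → Status = 540, 540 ✓
Product=W: 1 row → Status = 534 ✓
Product=N: 1 row → Status = 548 ✓
Product=T: 2 rows → Status = 533, 533 ✓
Product=O: 1 row → Status = 531 ✓
Product=S: 1 row → Status = 531 ✓
Product=X: 3 rows → Status = 538, 538, 538 ✓
Product=M: 1 row → Status = 542 ✓
Every Product value is associated with a single Status value, so Product → Status holds.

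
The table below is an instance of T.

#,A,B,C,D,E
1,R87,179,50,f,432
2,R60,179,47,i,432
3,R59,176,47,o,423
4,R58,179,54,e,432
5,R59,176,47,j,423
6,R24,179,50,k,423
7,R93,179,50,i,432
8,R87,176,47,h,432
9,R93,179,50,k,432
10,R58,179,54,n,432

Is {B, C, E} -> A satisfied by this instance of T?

(B=179, C=50, E=432): rows 1, 7, 9 → A takes values {R87, R93} — violation
(B=179, C=47, E=432): row 2 → A = R60 ✓
(B=176, C=47, E=423): rows 3, 5 → A = R59, R59 ✓
(B=179, C=54, E=432): rows 4, 10 → A = R58, R58 ✓
(B=179, C=50, E=423): row 6 → A = R24 ✓
(B=176, C=47, E=432): row 8 → A = R87 ✓
Two rows agree on {B, C, E} but differ on A, so {B, C, E} -> A does not hold.

No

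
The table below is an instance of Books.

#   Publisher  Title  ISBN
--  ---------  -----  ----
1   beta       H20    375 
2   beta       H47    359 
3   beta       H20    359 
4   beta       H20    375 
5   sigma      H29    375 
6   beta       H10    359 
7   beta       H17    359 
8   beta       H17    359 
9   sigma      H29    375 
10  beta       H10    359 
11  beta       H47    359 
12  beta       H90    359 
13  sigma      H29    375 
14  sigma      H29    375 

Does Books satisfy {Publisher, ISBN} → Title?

No

(Publisher=beta, ISBN=375): rows 1, 4 → Title = H20, H20 ✓
(Publisher=beta, ISBN=359): rows 2, 3, 6, 7, 8, 10, 11, 12 → Title takes values {H47, H20, H10, H17, H90} — violation
(Publisher=sigma, ISBN=375): rows 5, 9, 13, 14 → Title = H29, H29, H29, H29 ✓
Two rows agree on {Publisher, ISBN} but differ on Title, so {Publisher, ISBN} → Title does not hold.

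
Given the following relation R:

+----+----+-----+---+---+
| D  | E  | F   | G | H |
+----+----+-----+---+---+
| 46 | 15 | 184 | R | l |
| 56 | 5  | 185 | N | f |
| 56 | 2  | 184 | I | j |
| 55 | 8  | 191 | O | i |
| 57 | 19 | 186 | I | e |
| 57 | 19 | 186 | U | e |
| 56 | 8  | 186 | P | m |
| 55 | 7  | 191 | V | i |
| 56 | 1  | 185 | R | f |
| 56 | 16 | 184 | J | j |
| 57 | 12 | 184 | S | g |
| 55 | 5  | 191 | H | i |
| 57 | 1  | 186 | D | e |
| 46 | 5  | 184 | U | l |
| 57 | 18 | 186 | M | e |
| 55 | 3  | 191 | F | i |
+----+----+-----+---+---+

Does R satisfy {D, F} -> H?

(D=46, F=184): 2 rows → H = l, l ✓
(D=56, F=185): 2 rows → H = f, f ✓
(D=56, F=184): 2 rows → H = j, j ✓
(D=55, F=191): 4 rows → H = i, i, i, i ✓
(D=57, F=186): 4 rows → H = e, e, e, e ✓
(D=56, F=186): 1 row → H = m ✓
(D=57, F=184): 1 row → H = g ✓
Every {D, F} value is associated with a single H value, so {D, F} -> H holds.

Yes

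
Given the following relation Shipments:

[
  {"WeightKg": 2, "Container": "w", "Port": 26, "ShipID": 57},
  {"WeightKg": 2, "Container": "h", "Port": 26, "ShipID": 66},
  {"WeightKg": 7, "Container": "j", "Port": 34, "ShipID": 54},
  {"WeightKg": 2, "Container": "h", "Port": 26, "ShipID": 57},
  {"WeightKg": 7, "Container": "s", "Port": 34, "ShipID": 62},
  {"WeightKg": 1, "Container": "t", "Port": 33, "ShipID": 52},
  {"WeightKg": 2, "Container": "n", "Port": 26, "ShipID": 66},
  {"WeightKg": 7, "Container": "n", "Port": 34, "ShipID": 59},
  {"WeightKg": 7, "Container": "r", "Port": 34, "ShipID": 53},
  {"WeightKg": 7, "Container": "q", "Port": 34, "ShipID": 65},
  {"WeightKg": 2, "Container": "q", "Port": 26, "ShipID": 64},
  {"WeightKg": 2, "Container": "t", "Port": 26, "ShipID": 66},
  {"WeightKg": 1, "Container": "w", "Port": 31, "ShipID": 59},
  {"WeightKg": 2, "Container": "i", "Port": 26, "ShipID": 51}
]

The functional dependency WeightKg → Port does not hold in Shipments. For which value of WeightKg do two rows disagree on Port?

WeightKg=2: 7 rows → Port = 26, 26, 26, 26, 26, 26, 26 ✓
WeightKg=7: 5 rows → Port = 34, 34, 34, 34, 34 ✓
WeightKg=1: 2 rows → Port takes values {33, 31} — violation
The only WeightKg value with inconsistent Port is WeightKg=1.

1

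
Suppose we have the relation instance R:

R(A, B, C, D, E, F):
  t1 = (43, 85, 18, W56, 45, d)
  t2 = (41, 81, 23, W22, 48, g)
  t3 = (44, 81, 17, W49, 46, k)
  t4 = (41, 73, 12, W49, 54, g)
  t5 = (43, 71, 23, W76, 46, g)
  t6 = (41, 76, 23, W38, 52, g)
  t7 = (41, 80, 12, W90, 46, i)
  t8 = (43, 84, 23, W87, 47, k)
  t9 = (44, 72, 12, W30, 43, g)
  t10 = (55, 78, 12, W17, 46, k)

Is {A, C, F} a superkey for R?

Rows 2 and 6 have the same {A, C, F} value (A=41, C=23, F=g) but are distinct tuples, so {A, C, F} does not determine every attribute — not a superkey.

No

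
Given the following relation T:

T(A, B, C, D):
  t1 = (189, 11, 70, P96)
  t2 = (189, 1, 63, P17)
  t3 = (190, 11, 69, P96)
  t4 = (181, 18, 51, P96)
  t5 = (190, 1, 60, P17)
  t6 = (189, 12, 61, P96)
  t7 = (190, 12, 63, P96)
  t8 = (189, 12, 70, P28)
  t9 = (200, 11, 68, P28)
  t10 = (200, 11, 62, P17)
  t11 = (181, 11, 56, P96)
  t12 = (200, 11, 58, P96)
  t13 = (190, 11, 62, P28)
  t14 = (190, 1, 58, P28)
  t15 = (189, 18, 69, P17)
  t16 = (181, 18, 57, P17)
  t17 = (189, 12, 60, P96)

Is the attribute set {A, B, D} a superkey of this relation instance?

Rows 6 and 17 have the same {A, B, D} value (A=189, B=12, D=P96) but are distinct tuples, so {A, B, D} does not determine every attribute — not a superkey.

No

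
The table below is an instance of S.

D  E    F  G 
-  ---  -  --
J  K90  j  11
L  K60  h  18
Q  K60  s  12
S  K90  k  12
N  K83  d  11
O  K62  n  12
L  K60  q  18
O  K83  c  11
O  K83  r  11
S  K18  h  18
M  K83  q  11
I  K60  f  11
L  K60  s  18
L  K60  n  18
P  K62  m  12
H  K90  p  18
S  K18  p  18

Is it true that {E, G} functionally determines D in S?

(E=K90, G=11): 1 row → D = J ✓
(E=K60, G=18): 4 rows → D = L, L, L, L ✓
(E=K60, G=12): 1 row → D = Q ✓
(E=K90, G=12): 1 row → D = S ✓
(E=K83, G=11): 4 rows → D takes values {N, O, M} — violation
(E=K62, G=12): 2 rows → D takes values {O, P} — violation
(E=K18, G=18): 2 rows → D = S, S ✓
(E=K60, G=11): 1 row → D = I ✓
(E=K90, G=18): 1 row → D = H ✓
Two rows agree on {E, G} but differ on D, so {E, G} → D does not hold.

No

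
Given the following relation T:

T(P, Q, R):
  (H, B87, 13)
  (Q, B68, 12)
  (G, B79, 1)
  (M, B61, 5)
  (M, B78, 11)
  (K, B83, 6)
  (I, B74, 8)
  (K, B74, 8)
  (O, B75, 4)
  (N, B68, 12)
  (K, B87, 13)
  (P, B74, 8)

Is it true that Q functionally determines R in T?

Yes

Q=B87: 2 rows → R = 13, 13 ✓
Q=B68: 2 rows → R = 12, 12 ✓
Q=B79: 1 row → R = 1 ✓
Q=B61: 1 row → R = 5 ✓
Q=B78: 1 row → R = 11 ✓
Q=B83: 1 row → R = 6 ✓
Q=B74: 3 rows → R = 8, 8, 8 ✓
Q=B75: 1 row → R = 4 ✓
Every Q value is associated with a single R value, so Q → R holds.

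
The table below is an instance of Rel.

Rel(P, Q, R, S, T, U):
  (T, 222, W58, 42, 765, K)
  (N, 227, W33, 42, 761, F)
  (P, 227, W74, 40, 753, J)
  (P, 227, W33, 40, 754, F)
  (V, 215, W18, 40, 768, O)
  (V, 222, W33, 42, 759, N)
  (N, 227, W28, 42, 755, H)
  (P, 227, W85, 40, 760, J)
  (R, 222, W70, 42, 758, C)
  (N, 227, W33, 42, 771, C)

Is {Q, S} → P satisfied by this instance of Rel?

(Q=222, S=42): 3 rows → P takes values {T, V, R} — violation
(Q=227, S=42): 3 rows → P = N, N, N ✓
(Q=227, S=40): 3 rows → P = P, P, P ✓
(Q=215, S=40): 1 row → P = V ✓
Two rows agree on {Q, S} but differ on P, so {Q, S} → P does not hold.

No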